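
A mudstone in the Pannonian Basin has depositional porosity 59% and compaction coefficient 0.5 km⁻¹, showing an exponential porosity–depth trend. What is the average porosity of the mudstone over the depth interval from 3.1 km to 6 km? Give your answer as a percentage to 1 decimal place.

⟨phi⟩ = (1/(Z₂−Z₁)) ∫ phi₀ e^(−kZ) dZ = phi₀·(e^(−k·Z₁) − e^(−k·Z₂)) / (k·(Z₂−Z₁))
e^(−0.5×3.1) = 0.2122; e^(−0.5×6) = 0.0498
⟨phi⟩ = 0.59 × (0.2122 − 0.0498) / (0.5 × 2.9) = 0.59 × 0.1120 = 0.0661

6.6%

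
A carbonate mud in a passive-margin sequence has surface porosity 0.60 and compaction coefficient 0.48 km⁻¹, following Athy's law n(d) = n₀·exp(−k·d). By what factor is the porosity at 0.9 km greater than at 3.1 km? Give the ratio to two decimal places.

n(d₁)/n(d₂) = e^(−k·d₁)/e^(−k·d₂) = e^{k(d₂−d₁)}
= exp(0.48 × 2.2) = exp(1.056) = 2.8748

2.87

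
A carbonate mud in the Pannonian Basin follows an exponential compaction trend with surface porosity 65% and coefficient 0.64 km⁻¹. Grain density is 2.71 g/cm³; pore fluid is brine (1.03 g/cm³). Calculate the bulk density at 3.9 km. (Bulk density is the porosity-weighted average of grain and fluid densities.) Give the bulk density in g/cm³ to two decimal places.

2.62 g/cm³

Porosity at depth: n = 0.65·exp(−0.64×3.9) = 0.65×0.0824 = 0.0536
Bulk density: ρ_b = (1−n)ρ_g + n·ρ_f = 0.9464×2.71 + 0.0536×1.03
       = 2.565 + 0.055 = 2.620 g/cm³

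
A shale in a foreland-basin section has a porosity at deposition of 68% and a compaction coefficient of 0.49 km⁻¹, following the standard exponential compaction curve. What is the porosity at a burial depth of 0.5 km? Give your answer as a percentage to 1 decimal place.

n = n₀·exp(−β·z) = 0.68 × exp(−0.49 × 0.5) = 0.68 × exp(−0.245)
  = 0.68 × 0.7827 = 0.5322

53.2%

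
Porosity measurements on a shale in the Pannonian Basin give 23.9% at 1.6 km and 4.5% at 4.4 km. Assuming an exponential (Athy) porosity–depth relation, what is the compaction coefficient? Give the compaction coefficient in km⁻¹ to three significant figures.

0.596 km⁻¹

Athy: φ(Z) = φ₀ e^(−cZ) ⇒ φ₁/φ₂ = e^{c(Z₂−Z₁)} ⇒ c = ln(φ₁/φ₂)/(Z₂−Z₁)
c = ln(0.239/0.045) / (4.4 − 1.6) = ln(5.311) / 2.8 = 1.6698 / 2.8 = 0.5964 km⁻¹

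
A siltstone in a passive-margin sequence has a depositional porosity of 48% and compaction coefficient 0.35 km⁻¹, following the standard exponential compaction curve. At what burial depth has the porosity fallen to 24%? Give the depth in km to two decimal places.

1.98 km

Invert Athy's law: d = ln(n₀/n) / c
d = ln(0.48/0.24) / 0.35 = ln(2) / 0.35 = 0.6931 / 0.35 = 1.980 km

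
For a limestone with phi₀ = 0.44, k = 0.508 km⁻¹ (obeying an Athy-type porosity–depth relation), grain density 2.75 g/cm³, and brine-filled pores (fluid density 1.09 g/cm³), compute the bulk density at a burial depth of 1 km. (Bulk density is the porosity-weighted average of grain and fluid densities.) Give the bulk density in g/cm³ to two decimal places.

Porosity at depth: phi = 0.44·exp(−0.508×1) = 0.44×0.6017 = 0.2647
Bulk density: ρ_b = (1−phi)ρ_g + phi·ρ_f = 0.7353×2.75 + 0.2647×1.09
       = 2.022 + 0.289 = 2.311 g/cm³

2.31 g/cm³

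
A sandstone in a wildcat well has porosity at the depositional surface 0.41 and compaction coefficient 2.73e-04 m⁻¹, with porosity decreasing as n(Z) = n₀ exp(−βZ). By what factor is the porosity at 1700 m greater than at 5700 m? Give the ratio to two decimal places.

Working in km (1 km = 1000 m; β in km⁻¹ = β in m⁻¹ × 1000):
n(Z₁)/n(Z₂) = e^(−β·Z₁)/e^(−β·Z₂) = e^{β(Z₂−Z₁)}
= exp(0.273 × 4) = exp(1.092) = 2.9802

2.98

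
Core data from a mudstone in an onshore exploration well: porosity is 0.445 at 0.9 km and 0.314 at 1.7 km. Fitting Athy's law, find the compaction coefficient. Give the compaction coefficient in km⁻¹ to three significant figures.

Athy: n(d) = n₀ e^(−cd) ⇒ n₁/n₂ = e^{c(d₂−d₁)} ⇒ c = ln(n₁/n₂)/(d₂−d₁)
c = ln(0.445/0.314) / (1.7 − 0.9) = ln(1.417) / 0.8 = 0.3487 / 0.8 = 0.4359 km⁻¹

0.436 km⁻¹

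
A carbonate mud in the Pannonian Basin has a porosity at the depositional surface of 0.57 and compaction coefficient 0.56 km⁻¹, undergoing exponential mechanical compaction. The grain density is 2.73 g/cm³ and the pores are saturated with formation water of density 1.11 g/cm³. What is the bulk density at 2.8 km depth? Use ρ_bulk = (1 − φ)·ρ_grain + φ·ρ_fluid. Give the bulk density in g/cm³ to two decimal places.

Porosity at depth: phi = 0.57·exp(−0.56×2.8) = 0.57×0.2085 = 0.1188
Bulk density: ρ_b = (1−phi)ρ_g + phi·ρ_f = 0.8812×2.73 + 0.1188×1.11
       = 2.406 + 0.132 = 2.538 g/cm³

2.54 g/cm³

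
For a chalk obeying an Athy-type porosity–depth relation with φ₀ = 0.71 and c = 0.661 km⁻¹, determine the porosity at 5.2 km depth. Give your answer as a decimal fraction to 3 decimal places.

φ = φ₀·exp(−c·z) = 0.71 × exp(−0.661 × 5.2) = 0.71 × exp(−3.437)
  = 0.71 × 0.0322 = 0.0228

0.023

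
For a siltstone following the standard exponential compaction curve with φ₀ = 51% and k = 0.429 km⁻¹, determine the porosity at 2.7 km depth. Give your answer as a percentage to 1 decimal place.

16.0%

φ = φ₀·exp(−k·d) = 0.51 × exp(−0.429 × 2.7) = 0.51 × exp(−1.158)
  = 0.51 × 0.3140 = 0.1601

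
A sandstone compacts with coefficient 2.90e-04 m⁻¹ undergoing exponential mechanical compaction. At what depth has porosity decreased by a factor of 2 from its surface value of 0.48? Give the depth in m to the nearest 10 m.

2390 m

Working in km (1 km = 1000 m; k in km⁻¹ = k in m⁻¹ × 1000):
n/n₀ = 1/2 ⇒ exp(−k·Z) = 1/2 ⇒ Z = ln(2) / k
Z = 0.6931 / 0.29 = 2.390 km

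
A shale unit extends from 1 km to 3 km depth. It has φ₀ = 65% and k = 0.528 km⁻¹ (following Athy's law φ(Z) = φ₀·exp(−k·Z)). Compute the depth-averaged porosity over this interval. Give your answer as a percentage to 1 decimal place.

23.7%

⟨φ⟩ = (1/(Z₂−Z₁)) ∫ φ₀ e^(−kZ) dZ = φ₀·(e^(−k·Z₁) − e^(−k·Z₂)) / (k·(Z₂−Z₁))
e^(−0.528×1) = 0.5898; e^(−0.528×3) = 0.2052
⟨φ⟩ = 0.65 × (0.5898 − 0.2052) / (0.528 × 2) = 0.65 × 0.3642 = 0.2368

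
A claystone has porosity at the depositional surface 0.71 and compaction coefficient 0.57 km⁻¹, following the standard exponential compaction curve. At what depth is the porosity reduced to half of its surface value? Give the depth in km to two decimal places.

phi/phi₀ = 1/2 ⇒ exp(−β·d) = 1/2 ⇒ d = ln(2) / β
d = 0.6931 / 0.57 = 1.216 km

1.22 km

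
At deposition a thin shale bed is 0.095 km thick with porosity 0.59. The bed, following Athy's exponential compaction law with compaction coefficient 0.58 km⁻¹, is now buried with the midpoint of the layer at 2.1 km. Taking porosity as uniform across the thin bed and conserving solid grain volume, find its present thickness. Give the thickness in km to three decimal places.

0.047 km

Porosity at 2.1 km: n = 0.59·exp(−0.58×2.1) = 0.1745
Solid-volume conservation: h(1−n) = h₀(1−n₀) ⇒ h = h₀·(1−n₀)/(1−n)
h = 0.095 × (1 − 0.59)/(1 − 0.1745) = 0.095 × 0.4967 = 0.0472 km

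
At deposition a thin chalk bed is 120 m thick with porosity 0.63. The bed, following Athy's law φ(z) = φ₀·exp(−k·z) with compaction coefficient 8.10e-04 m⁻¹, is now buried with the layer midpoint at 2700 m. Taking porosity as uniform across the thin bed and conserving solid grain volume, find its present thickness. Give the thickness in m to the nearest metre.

Working in km (1 km = 1000 m; k in km⁻¹ = k in m⁻¹ × 1000):
Porosity at 2.7 km: φ = 0.63·exp(−0.81×2.7) = 0.0707
Solid-volume conservation: h(1−φ) = h₀(1−φ₀) ⇒ h = h₀·(1−φ₀)/(1−φ)
h = 0.12 × (1 − 0.63)/(1 − 0.0707) = 0.12 × 0.3982 = 0.0478 km

48 m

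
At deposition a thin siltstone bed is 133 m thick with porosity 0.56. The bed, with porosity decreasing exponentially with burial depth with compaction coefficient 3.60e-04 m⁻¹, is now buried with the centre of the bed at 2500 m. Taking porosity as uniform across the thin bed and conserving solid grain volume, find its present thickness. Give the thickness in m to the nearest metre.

76 m

Working in km (1 km = 1000 m; c in km⁻¹ = c in m⁻¹ × 1000):
Porosity at 2.5 km: φ = 0.56·exp(−0.36×2.5) = 0.2277
Solid-volume conservation: h(1−φ) = h₀(1−φ₀) ⇒ h = h₀·(1−φ₀)/(1−φ)
h = 0.133 × (1 − 0.56)/(1 − 0.2277) = 0.133 × 0.5697 = 0.0758 km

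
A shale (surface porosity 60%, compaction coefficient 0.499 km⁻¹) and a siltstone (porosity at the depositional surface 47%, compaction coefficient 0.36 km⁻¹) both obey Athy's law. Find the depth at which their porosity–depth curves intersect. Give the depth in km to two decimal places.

Set n₀ₐ e^(−βₐd) = n₀ᵦ e^(−βᵦd) ⇒ ln(n₀ₐ/n₀ᵦ) = (βₐ − βᵦ)·d
d = ln(0.6/0.47) / (0.499 − 0.36) = 0.2442 / 0.139 = 1.757 km

1.76 km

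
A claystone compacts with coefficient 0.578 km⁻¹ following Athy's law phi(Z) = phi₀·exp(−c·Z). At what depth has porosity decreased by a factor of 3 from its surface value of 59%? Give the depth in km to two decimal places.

phi/phi₀ = 1/3 ⇒ exp(−c·Z) = 1/3 ⇒ Z = ln(3) / c
Z = 1.0986 / 0.578 = 1.901 km

1.90 km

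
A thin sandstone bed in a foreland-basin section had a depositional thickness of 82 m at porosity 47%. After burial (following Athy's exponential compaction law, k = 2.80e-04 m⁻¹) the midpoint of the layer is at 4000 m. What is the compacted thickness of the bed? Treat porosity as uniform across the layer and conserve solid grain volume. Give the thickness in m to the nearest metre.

51 m

Working in km (1 km = 1000 m; k in km⁻¹ = k in m⁻¹ × 1000):
Porosity at 4 km: phi = 0.47·exp(−0.28×4) = 0.1534
Solid-volume conservation: h(1−phi) = h₀(1−phi₀) ⇒ h = h₀·(1−phi₀)/(1−phi)
h = 0.082 × (1 − 0.47)/(1 − 0.1534) = 0.082 × 0.6260 = 0.0513 km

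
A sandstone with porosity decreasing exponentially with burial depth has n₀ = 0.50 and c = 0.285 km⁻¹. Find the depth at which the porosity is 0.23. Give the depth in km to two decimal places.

2.72 km

Invert Athy's law: z = ln(n₀/n) / c
z = ln(0.5/0.23) / 0.285 = ln(2.174) / 0.285 = 0.7765 / 0.285 = 2.725 km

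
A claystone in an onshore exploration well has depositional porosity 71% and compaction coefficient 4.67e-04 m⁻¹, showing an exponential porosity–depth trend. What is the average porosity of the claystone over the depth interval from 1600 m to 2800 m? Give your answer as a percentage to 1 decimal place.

Working in km (1 km = 1000 m; c in km⁻¹ = c in m⁻¹ × 1000):
⟨n⟩ = (1/(Z₂−Z₁)) ∫ n₀ e^(−cZ) dZ = n₀·(e^(−c·Z₁) − e^(−c·Z₂)) / (c·(Z₂−Z₁))
e^(−0.467×1.6) = 0.4737; e^(−0.467×2.8) = 0.2705
⟨n⟩ = 0.71 × (0.4737 − 0.2705) / (0.467 × 1.2) = 0.71 × 0.3626 = 0.2575

25.7%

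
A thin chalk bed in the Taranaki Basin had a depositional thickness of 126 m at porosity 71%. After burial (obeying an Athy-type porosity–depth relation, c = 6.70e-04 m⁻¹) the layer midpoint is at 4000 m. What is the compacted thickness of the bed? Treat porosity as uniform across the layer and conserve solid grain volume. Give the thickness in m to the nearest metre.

Working in km (1 km = 1000 m; c in km⁻¹ = c in m⁻¹ × 1000):
Porosity at 4 km: phi = 0.71·exp(−0.67×4) = 0.0487
Solid-volume conservation: h(1−phi) = h₀(1−phi₀) ⇒ h = h₀·(1−phi₀)/(1−phi)
h = 0.126 × (1 − 0.71)/(1 − 0.0487) = 0.126 × 0.3048 = 0.0384 km

38 m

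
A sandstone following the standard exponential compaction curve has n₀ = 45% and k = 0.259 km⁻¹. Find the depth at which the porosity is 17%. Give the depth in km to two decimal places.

3.76 km

Invert Athy's law: z = ln(n₀/n) / k
z = ln(0.45/0.17) / 0.259 = ln(2.647) / 0.259 = 0.9734 / 0.259 = 3.758 km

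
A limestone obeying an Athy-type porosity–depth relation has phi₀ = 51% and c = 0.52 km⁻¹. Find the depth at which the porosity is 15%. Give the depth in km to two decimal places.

Invert Athy's law: d = ln(phi₀/phi) / c
d = ln(0.51/0.15) / 0.52 = ln(3.4) / 0.52 = 1.2238 / 0.52 = 2.353 km

2.35 km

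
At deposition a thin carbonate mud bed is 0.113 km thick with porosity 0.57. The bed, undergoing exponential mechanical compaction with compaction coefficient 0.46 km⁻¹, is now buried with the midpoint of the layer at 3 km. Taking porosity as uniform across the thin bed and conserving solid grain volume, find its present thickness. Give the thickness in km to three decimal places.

Porosity at 3 km: phi = 0.57·exp(−0.46×3) = 0.1434
Solid-volume conservation: h(1−phi) = h₀(1−phi₀) ⇒ h = h₀·(1−phi₀)/(1−phi)
h = 0.113 × (1 − 0.57)/(1 − 0.1434) = 0.113 × 0.5020 = 0.0567 km

0.057 km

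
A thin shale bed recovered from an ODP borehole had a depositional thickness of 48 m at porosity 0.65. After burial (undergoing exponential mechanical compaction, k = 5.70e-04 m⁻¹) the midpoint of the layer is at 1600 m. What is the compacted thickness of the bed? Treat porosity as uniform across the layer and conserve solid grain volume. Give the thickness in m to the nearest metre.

23 m

Working in km (1 km = 1000 m; k in km⁻¹ = k in m⁻¹ × 1000):
Porosity at 1.6 km: φ = 0.65·exp(−0.57×1.6) = 0.2611
Solid-volume conservation: h(1−φ) = h₀(1−φ₀) ⇒ h = h₀·(1−φ₀)/(1−φ)
h = 0.048 × (1 − 0.65)/(1 − 0.2611) = 0.048 × 0.4737 = 0.0227 km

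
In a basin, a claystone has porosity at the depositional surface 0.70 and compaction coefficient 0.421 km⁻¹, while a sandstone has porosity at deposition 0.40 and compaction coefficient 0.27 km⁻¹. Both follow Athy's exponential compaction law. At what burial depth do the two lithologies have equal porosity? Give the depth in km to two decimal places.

Set φ₀ₐ e^(−βₐd) = φ₀ᵦ e^(−βᵦd) ⇒ ln(φ₀ₐ/φ₀ᵦ) = (βₐ − βᵦ)·d
d = ln(0.7/0.4) / (0.421 − 0.27) = 0.5596 / 0.151 = 3.706 km

3.71 km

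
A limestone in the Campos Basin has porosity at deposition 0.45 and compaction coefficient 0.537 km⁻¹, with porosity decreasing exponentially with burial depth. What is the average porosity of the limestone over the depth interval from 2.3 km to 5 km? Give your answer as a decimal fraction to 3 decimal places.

⟨φ⟩ = (1/(Z₂−Z₁)) ∫ φ₀ e^(−cZ) dZ = φ₀·(e^(−c·Z₁) − e^(−c·Z₂)) / (c·(Z₂−Z₁))
e^(−0.537×2.3) = 0.2908; e^(−0.537×5) = 0.0682
⟨φ⟩ = 0.45 × (0.2908 − 0.0682) / (0.537 × 2.7) = 0.45 × 0.1535 = 0.0691

0.069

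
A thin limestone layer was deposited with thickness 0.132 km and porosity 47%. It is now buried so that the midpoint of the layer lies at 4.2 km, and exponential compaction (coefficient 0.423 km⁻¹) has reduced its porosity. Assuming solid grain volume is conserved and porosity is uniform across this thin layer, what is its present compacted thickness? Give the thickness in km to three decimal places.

Porosity at 4.2 km: n = 0.47·exp(−0.423×4.2) = 0.0795
Solid-volume conservation: h(1−n) = h₀(1−n₀) ⇒ h = h₀·(1−n₀)/(1−n)
h = 0.132 × (1 − 0.47)/(1 − 0.0795) = 0.132 × 0.5758 = 0.0760 km

0.076 km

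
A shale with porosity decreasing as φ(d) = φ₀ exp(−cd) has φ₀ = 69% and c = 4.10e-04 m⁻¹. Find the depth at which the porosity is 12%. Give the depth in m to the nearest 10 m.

4270 m

Working in km (1 km = 1000 m; c in km⁻¹ = c in m⁻¹ × 1000):
Invert Athy's law: d = ln(φ₀/φ) / c
d = ln(0.69/0.12) / 0.41 = ln(5.75) / 0.41 = 1.7492 / 0.41 = 4.266 km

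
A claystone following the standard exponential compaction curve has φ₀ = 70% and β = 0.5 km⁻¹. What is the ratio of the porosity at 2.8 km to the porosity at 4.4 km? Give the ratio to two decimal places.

φ(z₁)/φ(z₂) = e^(−β·z₁)/e^(−β·z₂) = e^{β(z₂−z₁)}
= exp(0.5 × 1.6) = exp(0.8) = 2.2255

2.23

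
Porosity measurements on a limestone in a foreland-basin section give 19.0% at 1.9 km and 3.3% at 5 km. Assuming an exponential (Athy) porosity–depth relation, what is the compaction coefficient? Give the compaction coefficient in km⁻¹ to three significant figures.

Athy: phi(Z) = phi₀ e^(−cZ) ⇒ phi₁/phi₂ = e^{c(Z₂−Z₁)} ⇒ c = ln(phi₁/phi₂)/(Z₂−Z₁)
c = ln(0.19/0.033) / (5 − 1.9) = ln(5.758) / 3.1 = 1.7505 / 3.1 = 0.5647 km⁻¹

0.565 km⁻¹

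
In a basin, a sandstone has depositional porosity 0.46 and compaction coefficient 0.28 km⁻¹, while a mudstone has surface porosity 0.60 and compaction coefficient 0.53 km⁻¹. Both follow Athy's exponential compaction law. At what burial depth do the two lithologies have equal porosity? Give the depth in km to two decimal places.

Set φ₀ₐ e^(−cₐZ) = φ₀ᵦ e^(−cᵦZ) ⇒ ln(φ₀ₐ/φ₀ᵦ) = (cₐ − cᵦ)·Z
Z = ln(0.46/0.6) / (0.28 − 0.53) = -0.2657 / -0.25 = 1.063 km

1.06 km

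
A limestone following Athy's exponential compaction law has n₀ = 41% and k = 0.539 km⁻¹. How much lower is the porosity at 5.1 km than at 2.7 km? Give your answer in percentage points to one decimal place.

n(2.7) = 0.41·e^(−0.539×2.7) = 0.0957
n(5.1) = 0.41·e^(−0.539×5.1) = 0.0262
Δn = 0.0957 − 0.0262 = 0.0694

6.9 percentage points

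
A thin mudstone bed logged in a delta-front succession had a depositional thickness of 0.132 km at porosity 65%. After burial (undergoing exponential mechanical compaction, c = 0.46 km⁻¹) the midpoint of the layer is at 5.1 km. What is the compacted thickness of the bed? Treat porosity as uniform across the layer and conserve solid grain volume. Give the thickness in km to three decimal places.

Porosity at 5.1 km: n = 0.65·exp(−0.46×5.1) = 0.0622
Solid-volume conservation: h(1−n) = h₀(1−n₀) ⇒ h = h₀·(1−n₀)/(1−n)
h = 0.132 × (1 − 0.65)/(1 − 0.0622) = 0.132 × 0.3732 = 0.0493 km

0.049 km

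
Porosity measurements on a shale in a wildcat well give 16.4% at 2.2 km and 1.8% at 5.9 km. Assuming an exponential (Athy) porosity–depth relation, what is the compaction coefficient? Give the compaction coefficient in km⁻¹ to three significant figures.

0.597 km⁻¹

Athy: φ(z) = φ₀ e^(−kz) ⇒ φ₁/φ₂ = e^{k(z₂−z₁)} ⇒ k = ln(φ₁/φ₂)/(z₂−z₁)
k = ln(0.164/0.018) / (5.9 − 2.2) = ln(9.111) / 3.7 = 2.2095 / 3.7 = 0.5972 km⁻¹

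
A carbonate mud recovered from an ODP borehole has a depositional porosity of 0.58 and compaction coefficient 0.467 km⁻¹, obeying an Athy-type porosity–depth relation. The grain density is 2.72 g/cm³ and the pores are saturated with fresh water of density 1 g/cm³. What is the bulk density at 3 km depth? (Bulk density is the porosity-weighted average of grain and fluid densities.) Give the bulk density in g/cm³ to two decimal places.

2.47 g/cm³

Porosity at depth: φ = 0.58·exp(−0.467×3) = 0.58×0.2464 = 0.1429
Bulk density: ρ_b = (1−φ)ρ_g + φ·ρ_f = 0.8571×2.72 + 0.1429×1
       = 2.331 + 0.143 = 2.474 g/cm³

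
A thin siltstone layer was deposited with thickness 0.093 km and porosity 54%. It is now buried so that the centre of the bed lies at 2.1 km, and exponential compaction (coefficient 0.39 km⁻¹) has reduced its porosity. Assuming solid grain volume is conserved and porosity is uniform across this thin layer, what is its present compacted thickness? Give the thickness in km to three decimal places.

0.056 km

Porosity at 2.1 km: phi = 0.54·exp(−0.39×2.1) = 0.2381
Solid-volume conservation: h(1−phi) = h₀(1−phi₀) ⇒ h = h₀·(1−phi₀)/(1−phi)
h = 0.093 × (1 − 0.54)/(1 − 0.2381) = 0.093 × 0.6037 = 0.0561 km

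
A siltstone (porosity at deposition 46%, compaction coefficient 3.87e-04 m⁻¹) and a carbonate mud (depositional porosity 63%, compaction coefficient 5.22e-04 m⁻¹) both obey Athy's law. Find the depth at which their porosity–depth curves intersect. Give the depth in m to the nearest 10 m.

2330 m

Working in km (1 km = 1000 m; β in km⁻¹ = β in m⁻¹ × 1000):
Set phi₀ₐ e^(−βₐd) = phi₀ᵦ e^(−βᵦd) ⇒ ln(phi₀ₐ/phi₀ᵦ) = (βₐ − βᵦ)·d
d = ln(0.46/0.63) / (0.387 − 0.522) = -0.3145 / -0.135 = 2.330 km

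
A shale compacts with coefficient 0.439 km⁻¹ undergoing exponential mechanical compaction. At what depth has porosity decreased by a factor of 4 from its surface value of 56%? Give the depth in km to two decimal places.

φ/φ₀ = 1/4 ⇒ exp(−c·z) = 1/4 ⇒ z = ln(4) / c
z = 1.3863 / 0.439 = 3.158 km

3.16 km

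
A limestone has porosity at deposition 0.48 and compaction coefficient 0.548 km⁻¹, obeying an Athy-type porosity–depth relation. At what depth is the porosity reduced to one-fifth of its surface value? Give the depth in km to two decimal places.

phi/phi₀ = 1/5 ⇒ exp(−k·z) = 1/5 ⇒ z = ln(5) / k
z = 1.6094 / 0.548 = 2.937 km

2.94 km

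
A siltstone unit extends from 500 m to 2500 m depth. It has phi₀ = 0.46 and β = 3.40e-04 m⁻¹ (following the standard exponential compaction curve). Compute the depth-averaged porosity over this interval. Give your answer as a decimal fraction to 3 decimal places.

Working in km (1 km = 1000 m; β in km⁻¹ = β in m⁻¹ × 1000):
⟨phi⟩ = (1/(z₂−z₁)) ∫ phi₀ e^(−βz) dz = phi₀·(e^(−β·z₁) − e^(−β·z₂)) / (β·(z₂−z₁))
e^(−0.34×0.5) = 0.8437; e^(−0.34×2.5) = 0.4274
⟨phi⟩ = 0.46 × (0.8437 − 0.4274) / (0.34 × 2) = 0.46 × 0.6121 = 0.2816

0.282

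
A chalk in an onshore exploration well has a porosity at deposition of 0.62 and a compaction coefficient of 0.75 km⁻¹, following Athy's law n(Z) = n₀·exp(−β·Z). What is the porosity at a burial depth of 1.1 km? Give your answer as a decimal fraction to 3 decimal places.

0.272

n = n₀·exp(−β·Z) = 0.62 × exp(−0.75 × 1.1) = 0.62 × exp(−0.825)
  = 0.62 × 0.4382 = 0.2717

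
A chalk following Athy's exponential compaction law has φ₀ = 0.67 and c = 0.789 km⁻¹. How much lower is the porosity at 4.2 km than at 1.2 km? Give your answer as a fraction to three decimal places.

φ(1.2) = 0.67·e^(−0.789×1.2) = 0.2599
φ(4.2) = 0.67·e^(−0.789×4.2) = 0.0244
Δφ = 0.2599 − 0.0244 = 0.2356

0.236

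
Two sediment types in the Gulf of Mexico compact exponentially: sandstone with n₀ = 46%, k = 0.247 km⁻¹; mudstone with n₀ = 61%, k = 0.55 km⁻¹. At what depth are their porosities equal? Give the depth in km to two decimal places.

Set n₀ₐ e^(−kₐz) = n₀ᵦ e^(−kᵦz) ⇒ ln(n₀ₐ/n₀ᵦ) = (kₐ − kᵦ)·z
z = ln(0.46/0.61) / (0.247 − 0.55) = -0.2822 / -0.303 = 0.931 km

0.93 km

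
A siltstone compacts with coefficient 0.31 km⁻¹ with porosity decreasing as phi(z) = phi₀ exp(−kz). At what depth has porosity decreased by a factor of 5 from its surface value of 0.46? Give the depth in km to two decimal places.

phi/phi₀ = 1/5 ⇒ exp(−k·z) = 1/5 ⇒ z = ln(5) / k
z = 1.6094 / 0.31 = 5.192 km

5.19 km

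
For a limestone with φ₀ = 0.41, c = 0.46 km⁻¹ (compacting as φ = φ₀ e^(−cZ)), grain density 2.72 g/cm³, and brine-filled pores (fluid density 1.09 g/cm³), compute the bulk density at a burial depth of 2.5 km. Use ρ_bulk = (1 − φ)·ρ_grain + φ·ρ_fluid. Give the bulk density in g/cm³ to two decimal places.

Porosity at depth: φ = 0.41·exp(−0.46×2.5) = 0.41×0.3166 = 0.1298
Bulk density: ρ_b = (1−φ)ρ_g + φ·ρ_f = 0.8702×2.72 + 0.1298×1.09
       = 2.367 + 0.142 = 2.508 g/cm³

2.51 g/cm³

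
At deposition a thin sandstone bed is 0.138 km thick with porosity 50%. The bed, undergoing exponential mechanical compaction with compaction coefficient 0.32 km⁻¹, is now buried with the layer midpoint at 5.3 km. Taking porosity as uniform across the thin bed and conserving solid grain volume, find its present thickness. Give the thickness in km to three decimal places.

0.076 km

Porosity at 5.3 km: φ = 0.5·exp(−0.32×5.3) = 0.0917
Solid-volume conservation: h(1−φ) = h₀(1−φ₀) ⇒ h = h₀·(1−φ₀)/(1−φ)
h = 0.138 × (1 − 0.5)/(1 − 0.0917) = 0.138 × 0.5505 = 0.0760 km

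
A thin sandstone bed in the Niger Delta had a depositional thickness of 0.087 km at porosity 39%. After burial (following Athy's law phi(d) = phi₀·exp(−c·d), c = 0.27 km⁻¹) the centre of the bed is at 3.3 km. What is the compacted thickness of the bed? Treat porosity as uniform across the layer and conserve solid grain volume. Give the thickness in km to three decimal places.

Porosity at 3.3 km: phi = 0.39·exp(−0.27×3.3) = 0.1600
Solid-volume conservation: h(1−phi) = h₀(1−phi₀) ⇒ h = h₀·(1−phi₀)/(1−phi)
h = 0.087 × (1 − 0.39)/(1 − 0.1600) = 0.087 × 0.7262 = 0.0632 km

0.063 km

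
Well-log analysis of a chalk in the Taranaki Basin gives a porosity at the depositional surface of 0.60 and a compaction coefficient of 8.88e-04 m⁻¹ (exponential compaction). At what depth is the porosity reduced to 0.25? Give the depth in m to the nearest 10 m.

Working in km (1 km = 1000 m; c in km⁻¹ = c in m⁻¹ × 1000):
Invert Athy's law: Z = ln(n₀/n) / c
Z = ln(0.6/0.25) / 0.888 = ln(2.4) / 0.888 = 0.8755 / 0.888 = 0.986 km

990 m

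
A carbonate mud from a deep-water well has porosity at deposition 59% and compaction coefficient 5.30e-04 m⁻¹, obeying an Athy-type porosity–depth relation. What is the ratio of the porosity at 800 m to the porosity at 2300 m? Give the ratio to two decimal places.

2.21

Working in km (1 km = 1000 m; β in km⁻¹ = β in m⁻¹ × 1000):
φ(d₁)/φ(d₂) = e^(−β·d₁)/e^(−β·d₂) = e^{β(d₂−d₁)}
= exp(0.53 × 1.5) = exp(0.795) = 2.2144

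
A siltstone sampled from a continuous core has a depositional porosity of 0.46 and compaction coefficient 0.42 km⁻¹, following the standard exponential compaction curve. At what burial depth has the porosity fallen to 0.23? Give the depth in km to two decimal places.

1.65 km

Invert Athy's law: z = ln(phi₀/phi) / c
z = ln(0.46/0.23) / 0.42 = ln(2) / 0.42 = 0.6931 / 0.42 = 1.650 km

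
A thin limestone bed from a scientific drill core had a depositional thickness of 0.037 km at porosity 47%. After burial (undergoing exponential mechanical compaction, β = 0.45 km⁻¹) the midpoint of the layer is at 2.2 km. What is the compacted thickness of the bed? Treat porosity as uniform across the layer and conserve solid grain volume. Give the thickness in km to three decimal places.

0.024 km

Porosity at 2.2 km: phi = 0.47·exp(−0.45×2.2) = 0.1746
Solid-volume conservation: h(1−phi) = h₀(1−phi₀) ⇒ h = h₀·(1−phi₀)/(1−phi)
h = 0.037 × (1 − 0.47)/(1 − 0.1746) = 0.037 × 0.6421 = 0.0238 km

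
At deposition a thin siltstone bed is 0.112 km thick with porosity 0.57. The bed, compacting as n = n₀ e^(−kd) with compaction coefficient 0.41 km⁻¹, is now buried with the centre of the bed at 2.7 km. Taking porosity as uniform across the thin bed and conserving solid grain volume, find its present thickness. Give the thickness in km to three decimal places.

Porosity at 2.7 km: n = 0.57·exp(−0.41×2.7) = 0.1884
Solid-volume conservation: h(1−n) = h₀(1−n₀) ⇒ h = h₀·(1−n₀)/(1−n)
h = 0.112 × (1 − 0.57)/(1 − 0.1884) = 0.112 × 0.5298 = 0.0593 km

0.059 km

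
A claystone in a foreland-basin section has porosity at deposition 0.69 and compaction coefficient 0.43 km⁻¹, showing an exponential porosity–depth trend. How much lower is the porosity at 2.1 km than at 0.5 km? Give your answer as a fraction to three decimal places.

n(0.5) = 0.69·e^(−0.43×0.5) = 0.5565
n(2.1) = 0.69·e^(−0.43×2.1) = 0.2797
Δn = 0.5565 − 0.2797 = 0.2768

0.277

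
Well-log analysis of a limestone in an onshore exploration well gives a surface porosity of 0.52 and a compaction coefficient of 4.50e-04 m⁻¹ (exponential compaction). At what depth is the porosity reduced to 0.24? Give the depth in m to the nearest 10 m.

Working in km (1 km = 1000 m; c in km⁻¹ = c in m⁻¹ × 1000):
Invert Athy's law: d = ln(n₀/n) / c
d = ln(0.52/0.24) / 0.45 = ln(2.167) / 0.45 = 0.7732 / 0.45 = 1.718 km

1720 m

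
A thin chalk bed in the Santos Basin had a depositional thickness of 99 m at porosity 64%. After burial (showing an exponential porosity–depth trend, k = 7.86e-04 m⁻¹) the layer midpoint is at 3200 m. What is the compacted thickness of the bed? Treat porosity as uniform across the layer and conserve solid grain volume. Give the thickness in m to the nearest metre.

38 m

Working in km (1 km = 1000 m; k in km⁻¹ = k in m⁻¹ × 1000):
Porosity at 3.2 km: φ = 0.64·exp(−0.786×3.2) = 0.0517
Solid-volume conservation: h(1−φ) = h₀(1−φ₀) ⇒ h = h₀·(1−φ₀)/(1−φ)
h = 0.099 × (1 − 0.64)/(1 − 0.0517) = 0.099 × 0.3796 = 0.0376 km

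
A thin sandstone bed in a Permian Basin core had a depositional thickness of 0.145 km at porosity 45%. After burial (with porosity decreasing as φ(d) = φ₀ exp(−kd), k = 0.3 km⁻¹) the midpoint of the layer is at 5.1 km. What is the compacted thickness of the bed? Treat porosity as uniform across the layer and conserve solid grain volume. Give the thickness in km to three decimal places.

0.088 km

Porosity at 5.1 km: φ = 0.45·exp(−0.3×5.1) = 0.0974
Solid-volume conservation: h(1−φ) = h₀(1−φ₀) ⇒ h = h₀·(1−φ₀)/(1−φ)
h = 0.145 × (1 − 0.45)/(1 − 0.0974) = 0.145 × 0.6094 = 0.0884 km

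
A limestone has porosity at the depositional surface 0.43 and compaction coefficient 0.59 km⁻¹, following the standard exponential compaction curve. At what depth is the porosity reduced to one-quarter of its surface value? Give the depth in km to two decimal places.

n/n₀ = 1/4 ⇒ exp(−c·d) = 1/4 ⇒ d = ln(4) / c
d = 1.3863 / 0.59 = 2.350 km

2.35 km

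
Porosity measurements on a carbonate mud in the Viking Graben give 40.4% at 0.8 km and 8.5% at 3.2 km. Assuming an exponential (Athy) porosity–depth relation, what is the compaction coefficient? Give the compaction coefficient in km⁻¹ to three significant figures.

Athy: n(d) = n₀ e^(−kd) ⇒ n₁/n₂ = e^{k(d₂−d₁)} ⇒ k = ln(n₁/n₂)/(d₂−d₁)
k = ln(0.404/0.085) / (3.2 − 0.8) = ln(4.753) / 2.4 = 1.5588 / 2.4 = 0.6495 km⁻¹

0.649 km⁻¹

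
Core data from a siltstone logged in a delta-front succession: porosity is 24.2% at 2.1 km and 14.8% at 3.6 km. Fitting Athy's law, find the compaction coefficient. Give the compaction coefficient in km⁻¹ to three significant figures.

Athy: n(z) = n₀ e^(−kz) ⇒ n₁/n₂ = e^{k(z₂−z₁)} ⇒ k = ln(n₁/n₂)/(z₂−z₁)
k = ln(0.242/0.148) / (3.6 − 2.1) = ln(1.635) / 1.5 = 0.4917 / 1.5 = 0.3278 km⁻¹

0.328 km⁻¹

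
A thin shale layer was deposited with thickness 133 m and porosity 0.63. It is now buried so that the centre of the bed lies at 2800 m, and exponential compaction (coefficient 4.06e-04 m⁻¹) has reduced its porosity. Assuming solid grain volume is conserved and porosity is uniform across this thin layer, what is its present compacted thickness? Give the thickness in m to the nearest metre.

62 m

Working in km (1 km = 1000 m; c in km⁻¹ = c in m⁻¹ × 1000):
Porosity at 2.8 km: n = 0.63·exp(−0.406×2.8) = 0.2021
Solid-volume conservation: h(1−n) = h₀(1−n₀) ⇒ h = h₀·(1−n₀)/(1−n)
h = 0.133 × (1 − 0.63)/(1 − 0.2021) = 0.133 × 0.4637 = 0.0617 km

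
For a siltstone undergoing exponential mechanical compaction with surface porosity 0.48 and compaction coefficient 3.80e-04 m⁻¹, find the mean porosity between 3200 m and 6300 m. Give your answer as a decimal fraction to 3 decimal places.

Working in km (1 km = 1000 m; c in km⁻¹ = c in m⁻¹ × 1000):
⟨n⟩ = (1/(Z₂−Z₁)) ∫ n₀ e^(−cZ) dZ = n₀·(e^(−c·Z₁) − e^(−c·Z₂)) / (c·(Z₂−Z₁))
e^(−0.38×3.2) = 0.2964; e^(−0.38×6.3) = 0.0913
⟨n⟩ = 0.48 × (0.2964 − 0.0913) / (0.38 × 3.1) = 0.48 × 0.1742 = 0.0836

0.084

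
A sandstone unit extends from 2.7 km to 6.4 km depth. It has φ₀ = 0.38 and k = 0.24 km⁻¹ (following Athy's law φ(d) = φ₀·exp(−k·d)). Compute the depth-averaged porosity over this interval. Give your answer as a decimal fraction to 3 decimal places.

⟨φ⟩ = (1/(d₂−d₁)) ∫ φ₀ e^(−kd) dd = φ₀·(e^(−k·d₁) − e^(−k·d₂)) / (k·(d₂−d₁))
e^(−0.24×2.7) = 0.5231; e^(−0.24×6.4) = 0.2152
⟨φ⟩ = 0.38 × (0.5231 − 0.2152) / (0.24 × 3.7) = 0.38 × 0.3467 = 0.1317

0.132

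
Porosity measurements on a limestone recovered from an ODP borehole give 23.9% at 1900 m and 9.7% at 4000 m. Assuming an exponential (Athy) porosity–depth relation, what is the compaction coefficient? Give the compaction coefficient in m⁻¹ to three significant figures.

Working in km (1 km = 1000 m; k in km⁻¹ = k in m⁻¹ × 1000):
Athy: n(Z) = n₀ e^(−kZ) ⇒ n₁/n₂ = e^{k(Z₂−Z₁)} ⇒ k = ln(n₁/n₂)/(Z₂−Z₁)
k = ln(0.239/0.097) / (4 − 1.9) = ln(2.464) / 2.1 = 0.9018 / 2.1 = 0.4294 km⁻¹

0.000429 m⁻¹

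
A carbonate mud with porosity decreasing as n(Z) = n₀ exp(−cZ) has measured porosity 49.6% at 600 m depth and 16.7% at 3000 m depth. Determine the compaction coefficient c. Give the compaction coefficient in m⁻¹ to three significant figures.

Working in km (1 km = 1000 m; c in km⁻¹ = c in m⁻¹ × 1000):
Athy: n(Z) = n₀ e^(−cZ) ⇒ n₁/n₂ = e^{c(Z₂−Z₁)} ⇒ c = ln(n₁/n₂)/(Z₂−Z₁)
c = ln(0.496/0.167) / (3 − 0.6) = ln(2.97) / 2.4 = 1.0886 / 2.4 = 0.4536 km⁻¹

0.000454 m⁻¹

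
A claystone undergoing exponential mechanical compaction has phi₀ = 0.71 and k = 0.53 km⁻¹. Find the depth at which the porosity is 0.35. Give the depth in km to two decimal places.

Invert Athy's law: Z = ln(phi₀/phi) / k
Z = ln(0.71/0.35) / 0.53 = ln(2.029) / 0.53 = 0.7073 / 0.53 = 1.335 km

1.33 km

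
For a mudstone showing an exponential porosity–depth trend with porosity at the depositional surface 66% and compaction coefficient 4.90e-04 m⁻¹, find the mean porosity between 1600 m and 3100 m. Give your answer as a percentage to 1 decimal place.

Working in km (1 km = 1000 m; c in km⁻¹ = c in m⁻¹ × 1000):
⟨n⟩ = (1/(z₂−z₁)) ∫ n₀ e^(−cz) dz = n₀·(e^(−c·z₁) − e^(−c·z₂)) / (c·(z₂−z₁))
e^(−0.49×1.6) = 0.4566; e^(−0.49×3.1) = 0.2189
⟨n⟩ = 0.66 × (0.4566 − 0.2189) / (0.49 × 1.5) = 0.66 × 0.3233 = 0.2134

21.3%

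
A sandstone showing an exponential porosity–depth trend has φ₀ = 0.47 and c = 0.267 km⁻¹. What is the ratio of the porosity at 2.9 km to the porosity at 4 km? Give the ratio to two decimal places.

φ(z₁)/φ(z₂) = e^(−c·z₁)/e^(−c·z₂) = e^{c(z₂−z₁)}
= exp(0.267 × 1.1) = exp(0.2937) = 1.3414

1.34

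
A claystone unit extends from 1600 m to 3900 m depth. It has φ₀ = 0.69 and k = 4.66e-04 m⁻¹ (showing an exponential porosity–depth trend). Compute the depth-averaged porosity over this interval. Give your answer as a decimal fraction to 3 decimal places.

Working in km (1 km = 1000 m; k in km⁻¹ = k in m⁻¹ × 1000):
⟨φ⟩ = (1/(d₂−d₁)) ∫ φ₀ e^(−kd) dd = φ₀·(e^(−k·d₁) − e^(−k·d₂)) / (k·(d₂−d₁))
e^(−0.466×1.6) = 0.4744; e^(−0.466×3.9) = 0.1624
⟨φ⟩ = 0.69 × (0.4744 − 0.1624) / (0.466 × 2.3) = 0.69 × 0.2911 = 0.2009

0.201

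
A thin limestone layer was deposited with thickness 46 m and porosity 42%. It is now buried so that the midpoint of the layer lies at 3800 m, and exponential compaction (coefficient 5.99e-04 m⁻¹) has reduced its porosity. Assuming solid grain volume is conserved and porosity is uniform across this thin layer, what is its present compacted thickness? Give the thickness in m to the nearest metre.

Working in km (1 km = 1000 m; k in km⁻¹ = k in m⁻¹ × 1000):
Porosity at 3.8 km: φ = 0.42·exp(−0.599×3.8) = 0.0431
Solid-volume conservation: h(1−φ) = h₀(1−φ₀) ⇒ h = h₀·(1−φ₀)/(1−φ)
h = 0.046 × (1 − 0.42)/(1 − 0.0431) = 0.046 × 0.6061 = 0.0279 km

28 m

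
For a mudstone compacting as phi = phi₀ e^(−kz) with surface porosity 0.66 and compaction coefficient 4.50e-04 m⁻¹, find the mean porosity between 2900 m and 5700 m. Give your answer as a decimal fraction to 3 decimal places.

Working in km (1 km = 1000 m; k in km⁻¹ = k in m⁻¹ × 1000):
⟨phi⟩ = (1/(z₂−z₁)) ∫ phi₀ e^(−kz) dz = phi₀·(e^(−k·z₁) − e^(−k·z₂)) / (k·(z₂−z₁))
e^(−0.45×2.9) = 0.2712; e^(−0.45×5.7) = 0.0769
⟨phi⟩ = 0.66 × (0.2712 − 0.0769) / (0.45 × 2.8) = 0.66 × 0.1542 = 0.1018

0.102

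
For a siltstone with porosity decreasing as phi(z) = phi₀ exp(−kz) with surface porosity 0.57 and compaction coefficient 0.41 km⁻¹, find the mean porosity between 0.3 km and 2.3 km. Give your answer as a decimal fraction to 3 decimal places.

⟨phi⟩ = (1/(z₂−z₁)) ∫ phi₀ e^(−kz) dz = phi₀·(e^(−k·z₁) − e^(−k·z₂)) / (k·(z₂−z₁))
e^(−0.41×0.3) = 0.8843; e^(−0.41×2.3) = 0.3895
⟨phi⟩ = 0.57 × (0.8843 − 0.3895) / (0.41 × 2) = 0.57 × 0.6034 = 0.3440

0.344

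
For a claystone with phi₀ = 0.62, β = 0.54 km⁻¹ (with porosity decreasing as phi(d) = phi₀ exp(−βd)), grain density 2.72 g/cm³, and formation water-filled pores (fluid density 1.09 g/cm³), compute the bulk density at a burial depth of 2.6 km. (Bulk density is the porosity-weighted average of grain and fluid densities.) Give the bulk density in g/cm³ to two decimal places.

Porosity at depth: phi = 0.62·exp(−0.54×2.6) = 0.62×0.2456 = 0.1523
Bulk density: ρ_b = (1−phi)ρ_g + phi·ρ_f = 0.8477×2.72 + 0.1523×1.09
       = 2.306 + 0.166 = 2.472 g/cm³

2.47 g/cm³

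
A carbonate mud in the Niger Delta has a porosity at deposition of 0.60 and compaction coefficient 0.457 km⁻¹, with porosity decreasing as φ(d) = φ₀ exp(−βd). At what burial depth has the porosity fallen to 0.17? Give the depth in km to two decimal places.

2.76 km

Invert Athy's law: d = ln(φ₀/φ) / β
d = ln(0.6/0.17) / 0.457 = ln(3.529) / 0.457 = 1.2611 / 0.457 = 2.760 km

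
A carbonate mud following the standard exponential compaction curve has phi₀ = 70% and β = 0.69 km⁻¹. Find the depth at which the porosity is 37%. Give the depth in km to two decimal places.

Invert Athy's law: z = ln(phi₀/phi) / β
z = ln(0.7/0.37) / 0.69 = ln(1.892) / 0.69 = 0.6376 / 0.69 = 0.924 km

0.92 km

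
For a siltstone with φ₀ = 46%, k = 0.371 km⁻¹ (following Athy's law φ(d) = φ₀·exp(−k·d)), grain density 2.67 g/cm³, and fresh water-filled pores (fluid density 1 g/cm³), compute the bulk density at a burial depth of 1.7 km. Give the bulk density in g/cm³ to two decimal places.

Porosity at depth: φ = 0.46·exp(−0.371×1.7) = 0.46×0.5322 = 0.2448
Bulk density: ρ_b = (1−φ)ρ_g + φ·ρ_f = 0.7552×2.67 + 0.2448×1
       = 2.016 + 0.245 = 2.261 g/cm³

2.26 g/cm³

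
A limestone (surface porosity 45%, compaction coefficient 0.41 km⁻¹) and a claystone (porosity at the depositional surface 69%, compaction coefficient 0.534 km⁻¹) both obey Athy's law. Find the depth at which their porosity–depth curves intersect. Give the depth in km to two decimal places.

3.45 km

Set n₀ₐ e^(−cₐd) = n₀ᵦ e^(−cᵦd) ⇒ ln(n₀ₐ/n₀ᵦ) = (cₐ − cᵦ)·d
d = ln(0.45/0.69) / (0.41 − 0.534) = -0.4274 / -0.124 = 3.447 km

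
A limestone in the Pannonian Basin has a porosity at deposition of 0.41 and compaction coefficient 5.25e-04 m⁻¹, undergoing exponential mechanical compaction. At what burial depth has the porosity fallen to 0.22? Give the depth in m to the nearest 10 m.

1190 m

Working in km (1 km = 1000 m; c in km⁻¹ = c in m⁻¹ × 1000):
Invert Athy's law: z = ln(φ₀/φ) / c
z = ln(0.41/0.22) / 0.525 = ln(1.864) / 0.525 = 0.6225 / 0.525 = 1.186 km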